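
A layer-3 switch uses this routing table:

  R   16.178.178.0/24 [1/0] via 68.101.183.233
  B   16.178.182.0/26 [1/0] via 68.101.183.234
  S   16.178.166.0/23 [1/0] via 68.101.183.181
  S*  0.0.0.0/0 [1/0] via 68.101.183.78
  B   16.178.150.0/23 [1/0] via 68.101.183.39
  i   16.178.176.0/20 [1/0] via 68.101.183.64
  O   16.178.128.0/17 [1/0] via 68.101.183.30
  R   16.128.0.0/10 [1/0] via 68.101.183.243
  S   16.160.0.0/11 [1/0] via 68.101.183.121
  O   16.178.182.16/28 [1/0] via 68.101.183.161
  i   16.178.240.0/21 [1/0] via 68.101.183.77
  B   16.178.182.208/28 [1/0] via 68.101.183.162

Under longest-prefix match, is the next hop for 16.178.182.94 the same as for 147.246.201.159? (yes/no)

no

16.178.182.94: longest match 16.178.176.0/20 -> 68.101.183.64
147.246.201.159: longest match 0.0.0.0/0 -> 68.101.183.78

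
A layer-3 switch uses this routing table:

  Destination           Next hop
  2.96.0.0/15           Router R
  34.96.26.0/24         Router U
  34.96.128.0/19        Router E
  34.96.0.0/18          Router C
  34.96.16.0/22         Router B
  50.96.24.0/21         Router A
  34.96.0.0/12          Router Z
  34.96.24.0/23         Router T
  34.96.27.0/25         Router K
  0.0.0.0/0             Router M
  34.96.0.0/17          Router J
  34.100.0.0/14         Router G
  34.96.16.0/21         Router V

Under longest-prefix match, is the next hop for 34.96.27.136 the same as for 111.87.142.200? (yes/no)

no

34.96.27.136: longest match 34.96.0.0/18 -> Router C
111.87.142.200: longest match 0.0.0.0/0 -> Router M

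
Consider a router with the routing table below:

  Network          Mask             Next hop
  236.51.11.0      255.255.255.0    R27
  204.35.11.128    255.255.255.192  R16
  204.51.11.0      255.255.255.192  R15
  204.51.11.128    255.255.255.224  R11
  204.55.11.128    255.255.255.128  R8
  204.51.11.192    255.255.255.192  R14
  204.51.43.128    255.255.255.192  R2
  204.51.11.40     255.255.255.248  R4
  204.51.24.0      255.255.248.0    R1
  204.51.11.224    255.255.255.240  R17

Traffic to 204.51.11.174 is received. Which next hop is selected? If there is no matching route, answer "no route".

no route

No entry's prefix contains 204.51.11.174; there is no default route.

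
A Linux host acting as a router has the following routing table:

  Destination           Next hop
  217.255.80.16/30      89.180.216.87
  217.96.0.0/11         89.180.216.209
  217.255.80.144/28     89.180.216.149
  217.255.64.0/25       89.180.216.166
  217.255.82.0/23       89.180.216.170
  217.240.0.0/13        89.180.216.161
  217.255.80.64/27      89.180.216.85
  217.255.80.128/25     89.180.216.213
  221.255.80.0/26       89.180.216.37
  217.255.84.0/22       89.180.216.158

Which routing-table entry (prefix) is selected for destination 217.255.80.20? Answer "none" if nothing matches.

none

217.255.80.20 is outside every listed prefix and there is no default route.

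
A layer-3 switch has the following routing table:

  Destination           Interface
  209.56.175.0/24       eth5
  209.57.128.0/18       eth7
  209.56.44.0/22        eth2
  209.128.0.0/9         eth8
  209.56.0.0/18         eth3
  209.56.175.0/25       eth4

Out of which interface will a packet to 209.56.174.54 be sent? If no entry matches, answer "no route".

no route

No entry's prefix contains 209.56.174.54; there is no default route.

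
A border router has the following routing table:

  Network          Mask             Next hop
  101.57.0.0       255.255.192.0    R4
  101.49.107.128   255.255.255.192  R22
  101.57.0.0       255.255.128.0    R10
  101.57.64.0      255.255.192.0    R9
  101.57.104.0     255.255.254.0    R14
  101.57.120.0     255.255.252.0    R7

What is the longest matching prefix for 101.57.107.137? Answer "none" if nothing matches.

Entries matching 101.57.107.137:
  101.57.0.0/17 (101.57.0.0 - 101.57.127.255)
  101.57.64.0/18 (101.57.64.0 - 101.57.127.255)
Most specific is 101.57.64.0/18.

101.57.64.0/18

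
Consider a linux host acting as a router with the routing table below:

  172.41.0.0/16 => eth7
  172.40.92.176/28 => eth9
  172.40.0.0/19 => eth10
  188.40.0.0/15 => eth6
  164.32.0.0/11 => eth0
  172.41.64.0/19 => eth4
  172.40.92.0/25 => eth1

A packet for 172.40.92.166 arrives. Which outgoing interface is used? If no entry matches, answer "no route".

no route

No entry's prefix contains 172.40.92.166; there is no default route.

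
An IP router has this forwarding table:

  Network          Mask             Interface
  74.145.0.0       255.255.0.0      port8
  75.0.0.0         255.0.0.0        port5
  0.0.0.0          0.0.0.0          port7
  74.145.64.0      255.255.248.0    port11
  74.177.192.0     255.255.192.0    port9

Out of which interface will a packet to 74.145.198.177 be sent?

Routes whose prefix contains 74.145.198.177:
  0.0.0.0/0 (default, matches everything) -> port7
  74.145.0.0/16 (74.145.0.0 - 74.145.255.255) -> port8
More-specific entries that do NOT match:
  74.145.64.0/21 (74.145.64.0 - 74.145.71.255) does not contain 74.145.198.177
  74.177.192.0/18 (74.177.192.0 - 74.177.255.255) does not contain 74.145.198.177
Longest matching prefix is /16 -> interface port8.

port8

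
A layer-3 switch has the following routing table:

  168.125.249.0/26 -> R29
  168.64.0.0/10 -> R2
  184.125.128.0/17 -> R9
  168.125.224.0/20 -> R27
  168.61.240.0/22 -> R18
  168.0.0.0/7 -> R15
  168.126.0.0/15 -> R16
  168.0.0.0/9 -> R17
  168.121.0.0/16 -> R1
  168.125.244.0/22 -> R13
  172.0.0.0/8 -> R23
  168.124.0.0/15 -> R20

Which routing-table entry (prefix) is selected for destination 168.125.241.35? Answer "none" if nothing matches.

Entries matching 168.125.241.35:
  168.0.0.0/7 (168.0.0.0 - 169.255.255.255)
  168.0.0.0/9 (168.0.0.0 - 168.127.255.255)
  168.64.0.0/10 (168.64.0.0 - 168.127.255.255)
  168.124.0.0/15 (168.124.0.0 - 168.125.255.255)
Most specific is 168.124.0.0/15.

168.124.0.0/15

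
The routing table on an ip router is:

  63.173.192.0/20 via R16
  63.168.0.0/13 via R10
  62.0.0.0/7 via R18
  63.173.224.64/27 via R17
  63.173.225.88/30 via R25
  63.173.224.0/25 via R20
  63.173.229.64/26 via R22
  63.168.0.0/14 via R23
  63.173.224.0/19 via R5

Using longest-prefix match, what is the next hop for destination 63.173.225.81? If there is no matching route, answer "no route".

Routes whose prefix contains 63.173.225.81:
  62.0.0.0/7 (62.0.0.0 - 63.255.255.255) -> R18
  63.168.0.0/13 (63.168.0.0 - 63.175.255.255) -> R10
  63.173.224.0/19 (63.173.224.0 - 63.173.255.255) -> R5
More-specific entries that do NOT match:
  63.173.225.88/30 (63.173.225.88 - 63.173.225.91) does not contain 63.173.225.81
  63.173.224.64/27 (63.173.224.64 - 63.173.224.95) does not contain 63.173.225.81
  63.173.229.64/26 (63.173.229.64 - 63.173.229.127) does not contain 63.173.225.81
  63.173.224.0/25 (63.173.224.0 - 63.173.224.127) does not contain 63.173.225.81
  63.173.192.0/20 (63.173.192.0 - 63.173.207.255) does not contain 63.173.225.81
Longest matching prefix is /19 -> next hop R5.

R5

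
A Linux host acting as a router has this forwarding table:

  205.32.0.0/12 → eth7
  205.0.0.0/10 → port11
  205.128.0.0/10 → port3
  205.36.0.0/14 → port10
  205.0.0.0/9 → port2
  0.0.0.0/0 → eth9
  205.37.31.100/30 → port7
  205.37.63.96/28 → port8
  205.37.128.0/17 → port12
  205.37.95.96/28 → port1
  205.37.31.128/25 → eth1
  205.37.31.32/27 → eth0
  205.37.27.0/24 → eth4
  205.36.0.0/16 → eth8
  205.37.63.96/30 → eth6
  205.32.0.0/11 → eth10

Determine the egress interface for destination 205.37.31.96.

Routes whose prefix contains 205.37.31.96:
  0.0.0.0/0 (default, matches everything) -> eth9
  205.0.0.0/9 (205.0.0.0 - 205.127.255.255) -> port2
  205.0.0.0/10 (205.0.0.0 - 205.63.255.255) -> port11
  205.32.0.0/11 (205.32.0.0 - 205.63.255.255) -> eth10
  205.32.0.0/12 (205.32.0.0 - 205.47.255.255) -> eth7
  205.36.0.0/14 (205.36.0.0 - 205.39.255.255) -> port10
More-specific entries that do NOT match:
  205.37.31.100/30 (205.37.31.100 - 205.37.31.103) does not contain 205.37.31.96
  205.37.63.96/30 (205.37.63.96 - 205.37.63.99) does not contain 205.37.31.96
  205.37.63.96/28 (205.37.63.96 - 205.37.63.111) does not contain 205.37.31.96
  205.37.95.96/28 (205.37.95.96 - 205.37.95.111) does not contain 205.37.31.96
  205.37.31.32/27 (205.37.31.32 - 205.37.31.63) does not contain 205.37.31.96
  205.37.31.128/25 (205.37.31.128 - 205.37.31.255) does not contain 205.37.31.96
  205.37.27.0/24 (205.37.27.0 - 205.37.27.255) does not contain 205.37.31.96
  205.37.128.0/17 (205.37.128.0 - 205.37.255.255) does not contain 205.37.31.96
  205.36.0.0/16 (205.36.0.0 - 205.36.255.255) does not contain 205.37.31.96
Longest matching prefix is /14 -> interface port10.

port10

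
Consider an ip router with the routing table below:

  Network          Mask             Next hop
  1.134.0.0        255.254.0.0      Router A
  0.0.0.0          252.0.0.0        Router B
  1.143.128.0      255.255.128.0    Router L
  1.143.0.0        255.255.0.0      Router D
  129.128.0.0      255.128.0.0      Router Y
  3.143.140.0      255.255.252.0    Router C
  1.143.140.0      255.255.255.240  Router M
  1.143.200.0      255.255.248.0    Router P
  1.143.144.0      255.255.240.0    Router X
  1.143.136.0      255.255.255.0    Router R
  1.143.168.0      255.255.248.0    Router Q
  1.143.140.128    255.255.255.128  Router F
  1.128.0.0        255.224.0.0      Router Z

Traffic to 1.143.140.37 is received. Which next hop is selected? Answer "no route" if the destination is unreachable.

Router L

Routes whose prefix contains 1.143.140.37:
  0.0.0.0/6 (0.0.0.0 - 3.255.255.255) -> Router B
  1.128.0.0/11 (1.128.0.0 - 1.159.255.255) -> Router Z
  1.143.0.0/16 (1.143.0.0 - 1.143.255.255) -> Router D
  1.143.128.0/17 (1.143.128.0 - 1.143.255.255) -> Router L
More-specific entries that do NOT match:
  1.143.140.0/28 (1.143.140.0 - 1.143.140.15) does not contain 1.143.140.37
  1.143.140.128/25 (1.143.140.128 - 1.143.140.255) does not contain 1.143.140.37
  1.143.136.0/24 (1.143.136.0 - 1.143.136.255) does not contain 1.143.140.37
  3.143.140.0/22 (3.143.140.0 - 3.143.143.255) does not contain 1.143.140.37
  1.143.200.0/21 (1.143.200.0 - 1.143.207.255) does not contain 1.143.140.37
  1.143.168.0/21 (1.143.168.0 - 1.143.175.255) does not contain 1.143.140.37
  1.143.144.0/20 (1.143.144.0 - 1.143.159.255) does not contain 1.143.140.37
Longest matching prefix is /17 -> next hop Router L.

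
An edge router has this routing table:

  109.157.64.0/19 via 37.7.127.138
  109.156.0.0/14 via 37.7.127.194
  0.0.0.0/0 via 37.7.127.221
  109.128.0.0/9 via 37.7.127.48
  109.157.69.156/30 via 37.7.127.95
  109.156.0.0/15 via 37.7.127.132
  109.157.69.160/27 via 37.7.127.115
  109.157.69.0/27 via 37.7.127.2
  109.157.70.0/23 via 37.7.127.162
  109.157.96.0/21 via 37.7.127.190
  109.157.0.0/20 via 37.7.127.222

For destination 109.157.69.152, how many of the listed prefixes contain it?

5

Prefixes containing 109.157.69.152:
  0.0.0.0/0 (default, matches everything)
  109.128.0.0/9 (109.128.0.0 - 109.255.255.255)
  109.156.0.0/14 (109.156.0.0 - 109.159.255.255)
  109.156.0.0/15 (109.156.0.0 - 109.157.255.255)
  109.157.64.0/19 (109.157.64.0 - 109.157.95.255)
Total matching entries: 5.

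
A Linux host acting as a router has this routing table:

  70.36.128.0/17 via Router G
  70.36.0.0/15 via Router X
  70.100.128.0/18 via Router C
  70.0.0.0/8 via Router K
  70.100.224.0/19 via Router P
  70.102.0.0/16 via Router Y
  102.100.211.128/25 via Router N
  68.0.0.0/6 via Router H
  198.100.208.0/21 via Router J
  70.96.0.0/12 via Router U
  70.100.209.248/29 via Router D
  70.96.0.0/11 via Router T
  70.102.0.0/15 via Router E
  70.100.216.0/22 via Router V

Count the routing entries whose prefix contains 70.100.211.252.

Prefixes containing 70.100.211.252:
  68.0.0.0/6 (68.0.0.0 - 71.255.255.255)
  70.0.0.0/8 (70.0.0.0 - 70.255.255.255)
  70.96.0.0/11 (70.96.0.0 - 70.127.255.255)
  70.96.0.0/12 (70.96.0.0 - 70.111.255.255)
Total matching entries: 4.

4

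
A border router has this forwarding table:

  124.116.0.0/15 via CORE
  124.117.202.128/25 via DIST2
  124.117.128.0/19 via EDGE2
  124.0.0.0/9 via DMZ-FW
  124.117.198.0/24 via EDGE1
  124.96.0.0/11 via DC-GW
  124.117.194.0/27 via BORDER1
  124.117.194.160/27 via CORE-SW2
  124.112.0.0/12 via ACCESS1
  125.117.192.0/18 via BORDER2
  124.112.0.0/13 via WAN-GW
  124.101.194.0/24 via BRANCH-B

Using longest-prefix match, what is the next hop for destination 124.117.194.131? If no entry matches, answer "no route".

CORE

Routes whose prefix contains 124.117.194.131:
  124.0.0.0/9 (124.0.0.0 - 124.127.255.255) -> DMZ-FW
  124.96.0.0/11 (124.96.0.0 - 124.127.255.255) -> DC-GW
  124.112.0.0/12 (124.112.0.0 - 124.127.255.255) -> ACCESS1
  124.112.0.0/13 (124.112.0.0 - 124.119.255.255) -> WAN-GW
  124.116.0.0/15 (124.116.0.0 - 124.117.255.255) -> CORE
More-specific entries that do NOT match:
  124.117.194.0/27 (124.117.194.0 - 124.117.194.31) does not contain 124.117.194.131
  124.117.194.160/27 (124.117.194.160 - 124.117.194.191) does not contain 124.117.194.131
  124.117.202.128/25 (124.117.202.128 - 124.117.202.255) does not contain 124.117.194.131
  124.117.198.0/24 (124.117.198.0 - 124.117.198.255) does not contain 124.117.194.131
  124.101.194.0/24 (124.101.194.0 - 124.101.194.255) does not contain 124.117.194.131
  124.117.128.0/19 (124.117.128.0 - 124.117.159.255) does not contain 124.117.194.131
  125.117.192.0/18 (125.117.192.0 - 125.117.255.255) does not contain 124.117.194.131
Longest matching prefix is /15 -> next hop CORE.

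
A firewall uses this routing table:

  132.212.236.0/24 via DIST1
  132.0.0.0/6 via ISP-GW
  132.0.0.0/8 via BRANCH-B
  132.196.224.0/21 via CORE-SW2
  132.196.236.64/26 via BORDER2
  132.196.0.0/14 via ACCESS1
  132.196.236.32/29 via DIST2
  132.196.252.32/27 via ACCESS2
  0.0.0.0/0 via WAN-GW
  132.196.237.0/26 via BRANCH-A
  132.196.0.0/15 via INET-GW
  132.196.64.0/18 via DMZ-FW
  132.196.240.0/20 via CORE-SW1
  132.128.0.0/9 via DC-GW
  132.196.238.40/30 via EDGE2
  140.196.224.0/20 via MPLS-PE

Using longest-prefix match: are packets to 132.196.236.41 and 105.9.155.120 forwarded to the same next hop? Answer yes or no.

no

132.196.236.41: longest match 132.196.0.0/15 -> INET-GW
105.9.155.120: longest match 0.0.0.0/0 -> WAN-GW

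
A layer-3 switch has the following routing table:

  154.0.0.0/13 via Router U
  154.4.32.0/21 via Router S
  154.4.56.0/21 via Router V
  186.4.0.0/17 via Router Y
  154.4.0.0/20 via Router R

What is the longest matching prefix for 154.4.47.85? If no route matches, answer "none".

Entries matching 154.4.47.85:
  154.0.0.0/13 (154.0.0.0 - 154.7.255.255)
Most specific is 154.0.0.0/13.

154.0.0.0/13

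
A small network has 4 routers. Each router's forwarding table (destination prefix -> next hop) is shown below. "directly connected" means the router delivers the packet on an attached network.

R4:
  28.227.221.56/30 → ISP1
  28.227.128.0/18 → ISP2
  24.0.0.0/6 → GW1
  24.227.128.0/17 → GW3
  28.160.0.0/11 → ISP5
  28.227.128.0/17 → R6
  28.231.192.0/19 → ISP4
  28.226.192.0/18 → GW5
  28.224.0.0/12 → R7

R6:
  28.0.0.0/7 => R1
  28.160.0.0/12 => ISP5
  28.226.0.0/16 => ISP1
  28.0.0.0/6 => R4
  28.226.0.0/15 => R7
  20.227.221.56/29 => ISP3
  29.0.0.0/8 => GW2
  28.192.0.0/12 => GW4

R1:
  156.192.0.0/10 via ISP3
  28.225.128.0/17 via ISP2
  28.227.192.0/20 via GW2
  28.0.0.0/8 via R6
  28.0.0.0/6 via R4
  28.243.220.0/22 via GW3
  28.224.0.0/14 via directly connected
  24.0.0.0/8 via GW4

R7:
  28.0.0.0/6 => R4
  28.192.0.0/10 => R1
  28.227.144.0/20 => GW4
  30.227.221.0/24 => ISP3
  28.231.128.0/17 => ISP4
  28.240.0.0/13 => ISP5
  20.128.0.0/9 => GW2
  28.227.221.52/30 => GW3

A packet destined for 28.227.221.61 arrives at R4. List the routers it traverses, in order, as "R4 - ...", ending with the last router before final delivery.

At R4: longest match for 28.227.221.61 is 28.227.128.0/17 -> R6
At R6: longest match for 28.227.221.61 is 28.226.0.0/15 -> R7
At R7: longest match for 28.227.221.61 is 28.192.0.0/10 -> R1
At R1: longest match for 28.227.221.61 is 28.224.0.0/14 -> directly connected

R4 - R6 - R7 - R1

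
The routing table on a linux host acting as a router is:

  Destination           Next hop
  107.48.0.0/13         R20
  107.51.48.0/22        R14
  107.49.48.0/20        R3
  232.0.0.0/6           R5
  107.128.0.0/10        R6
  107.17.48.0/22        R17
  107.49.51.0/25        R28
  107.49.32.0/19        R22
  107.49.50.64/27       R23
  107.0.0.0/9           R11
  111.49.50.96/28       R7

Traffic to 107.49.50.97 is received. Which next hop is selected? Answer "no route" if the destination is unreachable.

Routes whose prefix contains 107.49.50.97:
  107.0.0.0/9 (107.0.0.0 - 107.127.255.255) -> R11
  107.48.0.0/13 (107.48.0.0 - 107.55.255.255) -> R20
  107.49.32.0/19 (107.49.32.0 - 107.49.63.255) -> R22
  107.49.48.0/20 (107.49.48.0 - 107.49.63.255) -> R3
More-specific entries that do NOT match:
  111.49.50.96/28 (111.49.50.96 - 111.49.50.111) does not contain 107.49.50.97
  107.49.50.64/27 (107.49.50.64 - 107.49.50.95) does not contain 107.49.50.97
  107.49.51.0/25 (107.49.51.0 - 107.49.51.127) does not contain 107.49.50.97
  107.51.48.0/22 (107.51.48.0 - 107.51.51.255) does not contain 107.49.50.97
  107.17.48.0/22 (107.17.48.0 - 107.17.51.255) does not contain 107.49.50.97
Longest matching prefix is /20 -> next hop R3.

R3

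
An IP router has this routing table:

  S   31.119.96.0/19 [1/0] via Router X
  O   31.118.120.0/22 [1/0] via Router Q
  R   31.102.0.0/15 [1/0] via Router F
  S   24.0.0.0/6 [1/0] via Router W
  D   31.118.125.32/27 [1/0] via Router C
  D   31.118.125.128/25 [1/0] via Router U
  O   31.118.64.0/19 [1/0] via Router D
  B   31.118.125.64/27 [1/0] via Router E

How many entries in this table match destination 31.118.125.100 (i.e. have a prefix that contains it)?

0

No listed prefix contains 31.118.125.100.
Total matching entries: 0.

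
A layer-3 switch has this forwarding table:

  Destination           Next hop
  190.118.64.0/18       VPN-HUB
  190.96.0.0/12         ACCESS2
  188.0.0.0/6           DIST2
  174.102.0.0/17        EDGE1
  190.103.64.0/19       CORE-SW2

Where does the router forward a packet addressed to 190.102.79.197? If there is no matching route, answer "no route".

ACCESS2

Routes whose prefix contains 190.102.79.197:
  188.0.0.0/6 (188.0.0.0 - 191.255.255.255) -> DIST2
  190.96.0.0/12 (190.96.0.0 - 190.111.255.255) -> ACCESS2
More-specific entries that do NOT match:
  190.103.64.0/19 (190.103.64.0 - 190.103.95.255) does not contain 190.102.79.197
  190.118.64.0/18 (190.118.64.0 - 190.118.127.255) does not contain 190.102.79.197
  174.102.0.0/17 (174.102.0.0 - 174.102.127.255) does not contain 190.102.79.197
Longest matching prefix is /12 -> next hop ACCESS2.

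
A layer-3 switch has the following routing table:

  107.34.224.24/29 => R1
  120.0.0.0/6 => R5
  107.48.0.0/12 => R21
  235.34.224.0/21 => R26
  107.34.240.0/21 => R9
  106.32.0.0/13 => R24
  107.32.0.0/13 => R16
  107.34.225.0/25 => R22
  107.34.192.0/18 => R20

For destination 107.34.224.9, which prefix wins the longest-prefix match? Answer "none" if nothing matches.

107.34.192.0/18

Entries matching 107.34.224.9:
  107.32.0.0/13 (107.32.0.0 - 107.39.255.255)
  107.34.192.0/18 (107.34.192.0 - 107.34.255.255)
Most specific is 107.34.192.0/18.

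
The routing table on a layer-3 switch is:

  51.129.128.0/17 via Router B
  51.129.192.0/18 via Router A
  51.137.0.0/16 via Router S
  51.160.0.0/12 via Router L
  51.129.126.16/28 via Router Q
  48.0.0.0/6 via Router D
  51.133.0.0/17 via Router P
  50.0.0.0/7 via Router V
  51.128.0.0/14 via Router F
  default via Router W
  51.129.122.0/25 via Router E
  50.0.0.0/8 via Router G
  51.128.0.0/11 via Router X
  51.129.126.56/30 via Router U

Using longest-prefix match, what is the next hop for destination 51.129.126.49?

Routes whose prefix contains 51.129.126.49:
  0.0.0.0/0 (default, matches everything) -> Router W
  48.0.0.0/6 (48.0.0.0 - 51.255.255.255) -> Router D
  50.0.0.0/7 (50.0.0.0 - 51.255.255.255) -> Router V
  51.128.0.0/11 (51.128.0.0 - 51.159.255.255) -> Router X
  51.128.0.0/14 (51.128.0.0 - 51.131.255.255) -> Router F
More-specific entries that do NOT match:
  51.129.126.56/30 (51.129.126.56 - 51.129.126.59) does not contain 51.129.126.49
  51.129.126.16/28 (51.129.126.16 - 51.129.126.31) does not contain 51.129.126.49
  51.129.122.0/25 (51.129.122.0 - 51.129.122.127) does not contain 51.129.126.49
  51.129.192.0/18 (51.129.192.0 - 51.129.255.255) does not contain 51.129.126.49
  51.129.128.0/17 (51.129.128.0 - 51.129.255.255) does not contain 51.129.126.49
  51.133.0.0/17 (51.133.0.0 - 51.133.127.255) does not contain 51.129.126.49
  51.137.0.0/16 (51.137.0.0 - 51.137.255.255) does not contain 51.129.126.49
Longest matching prefix is /14 -> next hop Router F.

Router F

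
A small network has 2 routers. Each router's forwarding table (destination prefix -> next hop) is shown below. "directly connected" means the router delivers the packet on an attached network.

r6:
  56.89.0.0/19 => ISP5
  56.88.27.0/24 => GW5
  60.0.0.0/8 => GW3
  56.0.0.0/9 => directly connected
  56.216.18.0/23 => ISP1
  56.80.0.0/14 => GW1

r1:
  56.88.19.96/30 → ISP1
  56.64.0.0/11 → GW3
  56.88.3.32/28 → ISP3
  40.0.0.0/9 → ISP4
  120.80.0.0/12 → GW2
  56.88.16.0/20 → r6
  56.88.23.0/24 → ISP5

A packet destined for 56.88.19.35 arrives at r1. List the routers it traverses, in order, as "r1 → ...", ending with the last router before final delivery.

At r1: longest match for 56.88.19.35 is 56.88.16.0/20 -> r6
At r6: longest match for 56.88.19.35 is 56.0.0.0/9 -> directly connected

r1 → r6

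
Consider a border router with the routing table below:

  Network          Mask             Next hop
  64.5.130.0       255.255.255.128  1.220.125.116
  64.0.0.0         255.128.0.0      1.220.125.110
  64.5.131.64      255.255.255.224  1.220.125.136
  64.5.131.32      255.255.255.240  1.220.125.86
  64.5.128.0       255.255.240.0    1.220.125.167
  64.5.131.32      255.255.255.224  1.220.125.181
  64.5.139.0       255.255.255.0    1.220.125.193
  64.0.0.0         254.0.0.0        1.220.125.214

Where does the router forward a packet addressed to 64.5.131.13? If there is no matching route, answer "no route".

1.220.125.167

Routes whose prefix contains 64.5.131.13:
  64.0.0.0/7 (64.0.0.0 - 65.255.255.255) -> 1.220.125.214
  64.0.0.0/9 (64.0.0.0 - 64.127.255.255) -> 1.220.125.110
  64.5.128.0/20 (64.5.128.0 - 64.5.143.255) -> 1.220.125.167
More-specific entries that do NOT match:
  64.5.131.32/28 (64.5.131.32 - 64.5.131.47) does not contain 64.5.131.13
  64.5.131.64/27 (64.5.131.64 - 64.5.131.95) does not contain 64.5.131.13
  64.5.131.32/27 (64.5.131.32 - 64.5.131.63) does not contain 64.5.131.13
  64.5.130.0/25 (64.5.130.0 - 64.5.130.127) does not contain 64.5.131.13
  64.5.139.0/24 (64.5.139.0 - 64.5.139.255) does not contain 64.5.131.13
Longest matching prefix is /20 -> next hop 1.220.125.167.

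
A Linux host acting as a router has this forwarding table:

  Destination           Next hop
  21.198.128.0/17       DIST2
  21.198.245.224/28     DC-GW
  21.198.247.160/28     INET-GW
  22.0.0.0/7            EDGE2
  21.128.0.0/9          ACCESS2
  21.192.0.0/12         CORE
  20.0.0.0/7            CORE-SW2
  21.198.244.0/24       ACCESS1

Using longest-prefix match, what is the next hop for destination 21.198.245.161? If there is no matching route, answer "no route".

DIST2

Routes whose prefix contains 21.198.245.161:
  20.0.0.0/7 (20.0.0.0 - 21.255.255.255) -> CORE-SW2
  21.128.0.0/9 (21.128.0.0 - 21.255.255.255) -> ACCESS2
  21.192.0.0/12 (21.192.0.0 - 21.207.255.255) -> CORE
  21.198.128.0/17 (21.198.128.0 - 21.198.255.255) -> DIST2
More-specific entries that do NOT match:
  21.198.245.224/28 (21.198.245.224 - 21.198.245.239) does not contain 21.198.245.161
  21.198.247.160/28 (21.198.247.160 - 21.198.247.175) does not contain 21.198.245.161
  21.198.244.0/24 (21.198.244.0 - 21.198.244.255) does not contain 21.198.245.161
Longest matching prefix is /17 -> next hop DIST2.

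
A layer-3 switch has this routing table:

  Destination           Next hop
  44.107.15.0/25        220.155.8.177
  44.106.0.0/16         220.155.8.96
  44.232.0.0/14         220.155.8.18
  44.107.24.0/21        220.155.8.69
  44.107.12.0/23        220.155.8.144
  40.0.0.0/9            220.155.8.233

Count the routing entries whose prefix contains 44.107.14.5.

No listed prefix contains 44.107.14.5.
Total matching entries: 0.

0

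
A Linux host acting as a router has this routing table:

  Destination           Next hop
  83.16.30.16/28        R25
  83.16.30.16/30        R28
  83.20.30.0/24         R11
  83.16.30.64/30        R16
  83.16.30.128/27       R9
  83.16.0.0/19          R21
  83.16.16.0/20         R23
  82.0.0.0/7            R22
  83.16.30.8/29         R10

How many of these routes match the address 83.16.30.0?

Prefixes containing 83.16.30.0:
  82.0.0.0/7 (82.0.0.0 - 83.255.255.255)
  83.16.0.0/19 (83.16.0.0 - 83.16.31.255)
  83.16.16.0/20 (83.16.16.0 - 83.16.31.255)
Total matching entries: 3.

3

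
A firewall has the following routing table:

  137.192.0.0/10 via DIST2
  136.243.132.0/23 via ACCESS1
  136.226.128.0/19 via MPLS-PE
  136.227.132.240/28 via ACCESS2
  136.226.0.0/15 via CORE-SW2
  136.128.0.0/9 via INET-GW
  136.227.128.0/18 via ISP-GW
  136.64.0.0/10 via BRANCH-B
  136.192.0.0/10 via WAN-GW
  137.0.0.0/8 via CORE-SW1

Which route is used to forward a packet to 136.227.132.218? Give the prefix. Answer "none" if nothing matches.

136.227.128.0/18

Entries matching 136.227.132.218:
  136.128.0.0/9 (136.128.0.0 - 136.255.255.255)
  136.192.0.0/10 (136.192.0.0 - 136.255.255.255)
  136.226.0.0/15 (136.226.0.0 - 136.227.255.255)
  136.227.128.0/18 (136.227.128.0 - 136.227.191.255)
Most specific is 136.227.128.0/18.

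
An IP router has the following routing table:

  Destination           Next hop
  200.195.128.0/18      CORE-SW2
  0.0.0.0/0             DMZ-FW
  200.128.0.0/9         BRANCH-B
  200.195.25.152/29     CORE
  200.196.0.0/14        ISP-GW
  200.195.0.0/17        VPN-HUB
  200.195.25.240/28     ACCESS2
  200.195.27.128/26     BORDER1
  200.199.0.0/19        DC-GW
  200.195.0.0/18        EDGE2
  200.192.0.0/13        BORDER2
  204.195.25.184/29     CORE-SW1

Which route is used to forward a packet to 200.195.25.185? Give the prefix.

Entries matching 200.195.25.185:
  0.0.0.0/0 (default, matches everything)
  200.128.0.0/9 (200.128.0.0 - 200.255.255.255)
  200.192.0.0/13 (200.192.0.0 - 200.199.255.255)
  200.195.0.0/17 (200.195.0.0 - 200.195.127.255)
  200.195.0.0/18 (200.195.0.0 - 200.195.63.255)
Most specific is 200.195.0.0/18.

200.195.0.0/18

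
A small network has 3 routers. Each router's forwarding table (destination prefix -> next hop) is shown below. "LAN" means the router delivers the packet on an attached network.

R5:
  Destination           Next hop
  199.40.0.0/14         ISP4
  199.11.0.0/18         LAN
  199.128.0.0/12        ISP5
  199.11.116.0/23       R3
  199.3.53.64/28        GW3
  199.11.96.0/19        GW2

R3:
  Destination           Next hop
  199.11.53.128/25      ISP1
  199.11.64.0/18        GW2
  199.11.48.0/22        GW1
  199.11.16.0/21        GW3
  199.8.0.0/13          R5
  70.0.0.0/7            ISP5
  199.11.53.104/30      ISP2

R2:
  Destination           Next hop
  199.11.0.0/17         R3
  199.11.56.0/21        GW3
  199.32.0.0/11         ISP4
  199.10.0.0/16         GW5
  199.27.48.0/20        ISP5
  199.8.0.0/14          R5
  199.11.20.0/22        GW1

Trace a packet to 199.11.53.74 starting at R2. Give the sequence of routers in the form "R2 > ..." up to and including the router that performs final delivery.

At R2: longest match for 199.11.53.74 is 199.11.0.0/17 -> R3
At R3: longest match for 199.11.53.74 is 199.8.0.0/13 -> R5
At R5: longest match for 199.11.53.74 is 199.11.0.0/18 -> LAN

R2 > R3 > R5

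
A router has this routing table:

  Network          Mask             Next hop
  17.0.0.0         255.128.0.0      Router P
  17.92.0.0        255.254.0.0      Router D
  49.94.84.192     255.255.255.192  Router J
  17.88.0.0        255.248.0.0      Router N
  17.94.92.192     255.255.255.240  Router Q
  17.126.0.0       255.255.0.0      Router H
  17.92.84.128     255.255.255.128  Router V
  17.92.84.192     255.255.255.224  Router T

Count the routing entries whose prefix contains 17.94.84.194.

2

Prefixes containing 17.94.84.194:
  17.0.0.0/9 (17.0.0.0 - 17.127.255.255)
  17.88.0.0/13 (17.88.0.0 - 17.95.255.255)
Total matching entries: 2.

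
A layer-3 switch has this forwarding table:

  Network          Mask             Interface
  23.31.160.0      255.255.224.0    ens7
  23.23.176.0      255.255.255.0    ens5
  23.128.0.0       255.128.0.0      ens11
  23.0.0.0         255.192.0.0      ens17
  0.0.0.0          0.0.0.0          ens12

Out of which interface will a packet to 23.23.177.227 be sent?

Routes whose prefix contains 23.23.177.227:
  0.0.0.0/0 (default, matches everything) -> ens12
  23.0.0.0/10 (23.0.0.0 - 23.63.255.255) -> ens17
More-specific entries that do NOT match:
  23.23.176.0/24 (23.23.176.0 - 23.23.176.255) does not contain 23.23.177.227
  23.31.160.0/19 (23.31.160.0 - 23.31.191.255) does not contain 23.23.177.227
Longest matching prefix is /10 -> interface ens17.

ens17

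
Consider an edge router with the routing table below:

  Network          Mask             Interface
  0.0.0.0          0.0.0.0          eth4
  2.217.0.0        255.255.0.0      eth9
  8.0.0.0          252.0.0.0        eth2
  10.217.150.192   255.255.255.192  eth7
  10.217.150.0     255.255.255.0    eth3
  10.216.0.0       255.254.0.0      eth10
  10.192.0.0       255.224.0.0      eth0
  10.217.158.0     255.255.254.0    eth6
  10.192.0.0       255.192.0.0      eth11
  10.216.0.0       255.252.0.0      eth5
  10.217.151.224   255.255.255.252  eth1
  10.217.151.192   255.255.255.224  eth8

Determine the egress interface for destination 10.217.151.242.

eth10

Routes whose prefix contains 10.217.151.242:
  0.0.0.0/0 (default, matches everything) -> eth4
  8.0.0.0/6 (8.0.0.0 - 11.255.255.255) -> eth2
  10.192.0.0/10 (10.192.0.0 - 10.255.255.255) -> eth11
  10.192.0.0/11 (10.192.0.0 - 10.223.255.255) -> eth0
  10.216.0.0/14 (10.216.0.0 - 10.219.255.255) -> eth5
  10.216.0.0/15 (10.216.0.0 - 10.217.255.255) -> eth10
More-specific entries that do NOT match:
  10.217.151.224/30 (10.217.151.224 - 10.217.151.227) does not contain 10.217.151.242
  10.217.151.192/27 (10.217.151.192 - 10.217.151.223) does not contain 10.217.151.242
  10.217.150.192/26 (10.217.150.192 - 10.217.150.255) does not contain 10.217.151.242
  10.217.150.0/24 (10.217.150.0 - 10.217.150.255) does not contain 10.217.151.242
  10.217.158.0/23 (10.217.158.0 - 10.217.159.255) does not contain 10.217.151.242
  2.217.0.0/16 (2.217.0.0 - 2.217.255.255) does not contain 10.217.151.242
Longest matching prefix is /15 -> interface eth10.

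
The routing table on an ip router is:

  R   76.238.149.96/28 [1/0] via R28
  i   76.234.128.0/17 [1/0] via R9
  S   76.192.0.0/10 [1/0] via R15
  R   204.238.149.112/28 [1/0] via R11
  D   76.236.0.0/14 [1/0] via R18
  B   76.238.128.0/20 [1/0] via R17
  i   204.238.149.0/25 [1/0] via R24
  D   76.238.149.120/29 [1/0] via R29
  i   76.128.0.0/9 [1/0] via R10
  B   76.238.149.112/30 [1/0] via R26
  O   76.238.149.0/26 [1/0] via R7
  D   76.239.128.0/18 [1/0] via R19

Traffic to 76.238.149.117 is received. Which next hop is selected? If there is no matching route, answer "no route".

R18

Routes whose prefix contains 76.238.149.117:
  76.128.0.0/9 (76.128.0.0 - 76.255.255.255) -> R10
  76.192.0.0/10 (76.192.0.0 - 76.255.255.255) -> R15
  76.236.0.0/14 (76.236.0.0 - 76.239.255.255) -> R18
More-specific entries that do NOT match:
  76.238.149.112/30 (76.238.149.112 - 76.238.149.115) does not contain 76.238.149.117
  76.238.149.120/29 (76.238.149.120 - 76.238.149.127) does not contain 76.238.149.117
  76.238.149.96/28 (76.238.149.96 - 76.238.149.111) does not contain 76.238.149.117
  204.238.149.112/28 (204.238.149.112 - 204.238.149.127) does not contain 76.238.149.117
  76.238.149.0/26 (76.238.149.0 - 76.238.149.63) does not contain 76.238.149.117
  204.238.149.0/25 (204.238.149.0 - 204.238.149.127) does not contain 76.238.149.117
  76.238.128.0/20 (76.238.128.0 - 76.238.143.255) does not contain 76.238.149.117
  76.239.128.0/18 (76.239.128.0 - 76.239.191.255) does not contain 76.238.149.117
  76.234.128.0/17 (76.234.128.0 - 76.234.255.255) does not contain 76.238.149.117
Longest matching prefix is /14 -> next hop R18.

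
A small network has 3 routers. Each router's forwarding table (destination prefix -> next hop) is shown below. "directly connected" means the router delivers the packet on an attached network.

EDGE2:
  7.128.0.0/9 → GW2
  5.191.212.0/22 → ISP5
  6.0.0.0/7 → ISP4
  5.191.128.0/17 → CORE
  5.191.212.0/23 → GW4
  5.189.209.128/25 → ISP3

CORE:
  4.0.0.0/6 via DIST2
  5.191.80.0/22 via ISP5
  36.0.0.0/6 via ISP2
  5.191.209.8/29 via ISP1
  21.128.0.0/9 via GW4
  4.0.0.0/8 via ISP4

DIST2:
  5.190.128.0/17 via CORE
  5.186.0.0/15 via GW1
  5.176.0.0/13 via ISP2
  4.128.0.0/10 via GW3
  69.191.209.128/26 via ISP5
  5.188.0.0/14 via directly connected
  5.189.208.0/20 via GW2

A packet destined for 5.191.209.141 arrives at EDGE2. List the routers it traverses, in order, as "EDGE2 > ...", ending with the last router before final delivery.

At EDGE2: longest match for 5.191.209.141 is 5.191.128.0/17 -> CORE
At CORE: longest match for 5.191.209.141 is 4.0.0.0/6 -> DIST2
At DIST2: longest match for 5.191.209.141 is 5.188.0.0/14 -> directly connected

EDGE2 > CORE > DIST2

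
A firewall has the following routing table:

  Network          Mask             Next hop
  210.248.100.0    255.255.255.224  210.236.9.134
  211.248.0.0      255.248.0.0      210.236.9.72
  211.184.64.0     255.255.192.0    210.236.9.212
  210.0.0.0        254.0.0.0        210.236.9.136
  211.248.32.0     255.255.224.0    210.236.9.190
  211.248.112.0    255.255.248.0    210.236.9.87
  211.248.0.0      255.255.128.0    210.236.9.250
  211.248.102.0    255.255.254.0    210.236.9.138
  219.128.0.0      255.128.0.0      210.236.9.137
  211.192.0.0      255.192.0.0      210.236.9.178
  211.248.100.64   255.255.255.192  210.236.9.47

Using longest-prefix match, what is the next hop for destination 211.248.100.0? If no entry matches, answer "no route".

Routes whose prefix contains 211.248.100.0:
  210.0.0.0/7 (210.0.0.0 - 211.255.255.255) -> 210.236.9.136
  211.192.0.0/10 (211.192.0.0 - 211.255.255.255) -> 210.236.9.178
  211.248.0.0/13 (211.248.0.0 - 211.255.255.255) -> 210.236.9.72
  211.248.0.0/17 (211.248.0.0 - 211.248.127.255) -> 210.236.9.250
More-specific entries that do NOT match:
  210.248.100.0/27 (210.248.100.0 - 210.248.100.31) does not contain 211.248.100.0
  211.248.100.64/26 (211.248.100.64 - 211.248.100.127) does not contain 211.248.100.0
  211.248.102.0/23 (211.248.102.0 - 211.248.103.255) does not contain 211.248.100.0
  211.248.112.0/21 (211.248.112.0 - 211.248.119.255) does not contain 211.248.100.0
  211.248.32.0/19 (211.248.32.0 - 211.248.63.255) does not contain 211.248.100.0
  211.184.64.0/18 (211.184.64.0 - 211.184.127.255) does not contain 211.248.100.0
Longest matching prefix is /17 -> next hop 210.236.9.250.

210.236.9.250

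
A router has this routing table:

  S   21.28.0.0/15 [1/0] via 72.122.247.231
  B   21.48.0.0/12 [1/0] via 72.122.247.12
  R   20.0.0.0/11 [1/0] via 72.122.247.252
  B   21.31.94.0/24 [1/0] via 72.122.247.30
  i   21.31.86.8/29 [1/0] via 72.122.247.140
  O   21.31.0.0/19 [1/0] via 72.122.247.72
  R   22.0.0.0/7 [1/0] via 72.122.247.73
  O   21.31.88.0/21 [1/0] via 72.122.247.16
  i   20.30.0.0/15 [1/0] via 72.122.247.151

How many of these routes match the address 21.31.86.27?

No listed prefix contains 21.31.86.27.
Total matching entries: 0.

0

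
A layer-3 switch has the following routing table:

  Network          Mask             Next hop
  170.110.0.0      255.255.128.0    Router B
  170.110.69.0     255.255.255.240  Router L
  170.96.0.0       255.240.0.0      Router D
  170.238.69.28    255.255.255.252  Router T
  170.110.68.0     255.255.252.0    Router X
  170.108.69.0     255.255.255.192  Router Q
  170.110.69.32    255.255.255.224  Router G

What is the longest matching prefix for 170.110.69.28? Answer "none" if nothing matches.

Entries matching 170.110.69.28:
  170.96.0.0/12 (170.96.0.0 - 170.111.255.255)
  170.110.0.0/17 (170.110.0.0 - 170.110.127.255)
  170.110.68.0/22 (170.110.68.0 - 170.110.71.255)
Most specific is 170.110.68.0/22.

170.110.68.0/22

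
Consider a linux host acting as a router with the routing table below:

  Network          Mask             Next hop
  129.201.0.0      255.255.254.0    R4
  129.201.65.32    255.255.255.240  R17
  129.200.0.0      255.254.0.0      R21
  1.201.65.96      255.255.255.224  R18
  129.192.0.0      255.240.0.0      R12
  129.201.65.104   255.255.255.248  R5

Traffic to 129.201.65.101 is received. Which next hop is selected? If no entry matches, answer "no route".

Routes whose prefix contains 129.201.65.101:
  129.192.0.0/12 (129.192.0.0 - 129.207.255.255) -> R12
  129.200.0.0/15 (129.200.0.0 - 129.201.255.255) -> R21
More-specific entries that do NOT match:
  129.201.65.104/29 (129.201.65.104 - 129.201.65.111) does not contain 129.201.65.101
  129.201.65.32/28 (129.201.65.32 - 129.201.65.47) does not contain 129.201.65.101
  1.201.65.96/27 (1.201.65.96 - 1.201.65.127) does not contain 129.201.65.101
  129.201.0.0/23 (129.201.0.0 - 129.201.1.255) does not contain 129.201.65.101
Longest matching prefix is /15 -> next hop R21.

R21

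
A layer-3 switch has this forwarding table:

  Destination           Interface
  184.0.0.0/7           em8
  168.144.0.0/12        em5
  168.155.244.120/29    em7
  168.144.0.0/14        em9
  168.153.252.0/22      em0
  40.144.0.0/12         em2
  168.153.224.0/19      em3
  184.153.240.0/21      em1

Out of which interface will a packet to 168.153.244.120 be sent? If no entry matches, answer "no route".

em3

Routes whose prefix contains 168.153.244.120:
  168.144.0.0/12 (168.144.0.0 - 168.159.255.255) -> em5
  168.153.224.0/19 (168.153.224.0 - 168.153.255.255) -> em3
More-specific entries that do NOT match:
  168.155.244.120/29 (168.155.244.120 - 168.155.244.127) does not contain 168.153.244.120
  168.153.252.0/22 (168.153.252.0 - 168.153.255.255) does not contain 168.153.244.120
  184.153.240.0/21 (184.153.240.0 - 184.153.247.255) does not contain 168.153.244.120
Longest matching prefix is /19 -> interface em3.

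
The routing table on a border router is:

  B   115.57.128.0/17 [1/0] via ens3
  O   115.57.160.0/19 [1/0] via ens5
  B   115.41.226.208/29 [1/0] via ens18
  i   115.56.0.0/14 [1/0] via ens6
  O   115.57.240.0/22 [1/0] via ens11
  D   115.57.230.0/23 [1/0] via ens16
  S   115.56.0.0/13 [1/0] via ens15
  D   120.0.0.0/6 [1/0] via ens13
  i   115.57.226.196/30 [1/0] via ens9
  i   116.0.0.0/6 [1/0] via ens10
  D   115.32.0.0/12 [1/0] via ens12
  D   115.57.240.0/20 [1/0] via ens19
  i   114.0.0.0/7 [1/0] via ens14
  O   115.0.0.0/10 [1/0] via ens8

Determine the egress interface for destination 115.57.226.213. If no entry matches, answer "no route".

Routes whose prefix contains 115.57.226.213:
  114.0.0.0/7 (114.0.0.0 - 115.255.255.255) -> ens14
  115.0.0.0/10 (115.0.0.0 - 115.63.255.255) -> ens8
  115.56.0.0/13 (115.56.0.0 - 115.63.255.255) -> ens15
  115.56.0.0/14 (115.56.0.0 - 115.59.255.255) -> ens6
  115.57.128.0/17 (115.57.128.0 - 115.57.255.255) -> ens3
More-specific entries that do NOT match:
  115.57.226.196/30 (115.57.226.196 - 115.57.226.199) does not contain 115.57.226.213
  115.41.226.208/29 (115.41.226.208 - 115.41.226.215) does not contain 115.57.226.213
  115.57.230.0/23 (115.57.230.0 - 115.57.231.255) does not contain 115.57.226.213
  115.57.240.0/22 (115.57.240.0 - 115.57.243.255) does not contain 115.57.226.213
  115.57.240.0/20 (115.57.240.0 - 115.57.255.255) does not contain 115.57.226.213
  115.57.160.0/19 (115.57.160.0 - 115.57.191.255) does not contain 115.57.226.213
Longest matching prefix is /17 -> interface ens3.

ens3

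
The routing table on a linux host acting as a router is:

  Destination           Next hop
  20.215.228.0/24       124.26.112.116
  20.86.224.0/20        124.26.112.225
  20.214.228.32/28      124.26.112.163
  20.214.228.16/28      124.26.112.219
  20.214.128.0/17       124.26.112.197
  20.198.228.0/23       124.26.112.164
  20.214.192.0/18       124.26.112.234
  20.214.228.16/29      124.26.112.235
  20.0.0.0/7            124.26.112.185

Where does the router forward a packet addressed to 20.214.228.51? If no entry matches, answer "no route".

Routes whose prefix contains 20.214.228.51:
  20.0.0.0/7 (20.0.0.0 - 21.255.255.255) -> 124.26.112.185
  20.214.128.0/17 (20.214.128.0 - 20.214.255.255) -> 124.26.112.197
  20.214.192.0/18 (20.214.192.0 - 20.214.255.255) -> 124.26.112.234
More-specific entries that do NOT match:
  20.214.228.16/29 (20.214.228.16 - 20.214.228.23) does not contain 20.214.228.51
  20.214.228.32/28 (20.214.228.32 - 20.214.228.47) does not contain 20.214.228.51
  20.214.228.16/28 (20.214.228.16 - 20.214.228.31) does not contain 20.214.228.51
  20.215.228.0/24 (20.215.228.0 - 20.215.228.255) does not contain 20.214.228.51
  20.198.228.0/23 (20.198.228.0 - 20.198.229.255) does not contain 20.214.228.51
  20.86.224.0/20 (20.86.224.0 - 20.86.239.255) does not contain 20.214.228.51
Longest matching prefix is /18 -> next hop 124.26.112.234.

124.26.112.234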